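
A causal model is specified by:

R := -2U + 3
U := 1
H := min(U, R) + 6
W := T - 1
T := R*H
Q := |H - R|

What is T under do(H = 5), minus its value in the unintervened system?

The intervention breaks the incoming arrows to H: H := min(U, R) + 6 no longer applies, and H = 5.
R = -2U + 3  [with U=1]  = 1
T = R*H  [with R=1, H=5]  = 5
Without intervention: R = -2U + 3  [with U=1]  = 1; H = min(U, R) + 6  [with U=1, R=1]  = 7; T = R*H  [with R=1, H=7]  = 7.
Change = 5 − 7 = -2.

-2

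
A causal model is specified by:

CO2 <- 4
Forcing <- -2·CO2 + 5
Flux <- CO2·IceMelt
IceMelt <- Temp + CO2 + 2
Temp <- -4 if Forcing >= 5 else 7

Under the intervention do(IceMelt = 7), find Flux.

28

Intervening sets IceMelt = 7 and removes its equation (IceMelt <- Temp + CO2 + 2).
Flux = CO2·IceMelt  [with CO2=4, IceMelt=7]  = 28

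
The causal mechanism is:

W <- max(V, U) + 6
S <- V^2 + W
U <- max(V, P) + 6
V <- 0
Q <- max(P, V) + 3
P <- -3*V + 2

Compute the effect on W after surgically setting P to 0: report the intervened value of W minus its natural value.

Under do(P=0), the mechanism P <- -3*V + 2 is discarded; P is fixed at 0.
U = max(V, P) + 6  [with V=0, P=0]  = 6
W = max(V, U) + 6  [with V=0, U=6]  = 12
Without intervention: P = -3*V + 2  [with V=0]  = 2; U = max(V, P) + 6  [with V=0, P=2]  = 8; W = max(V, U) + 6  [with V=0, U=8]  = 14.
Change = 12 − 14 = -2.

-2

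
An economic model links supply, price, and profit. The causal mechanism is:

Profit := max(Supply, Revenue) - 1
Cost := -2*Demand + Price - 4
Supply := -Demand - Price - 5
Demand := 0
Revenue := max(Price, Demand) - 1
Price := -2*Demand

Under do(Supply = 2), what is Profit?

1

The intervention breaks the incoming arrows to Supply: Supply := -Demand - Price - 5 no longer applies, and Supply = 2.
Price = -2*Demand  [with Demand=0]  = 0
Revenue = max(Price, Demand) - 1  [with Price=0, Demand=0]  = -1
Profit = max(Supply, Revenue) - 1  [with Supply=2, Revenue=-1]  = 1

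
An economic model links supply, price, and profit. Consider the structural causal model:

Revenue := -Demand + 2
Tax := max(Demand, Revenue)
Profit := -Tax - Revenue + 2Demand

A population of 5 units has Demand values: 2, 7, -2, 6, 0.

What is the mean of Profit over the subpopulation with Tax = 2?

-1

Conditioning on Tax=2 selects the 2 unit(s) with Demand ∈ {2, 0}. Their Profit values: 2, -4. Mean = -1.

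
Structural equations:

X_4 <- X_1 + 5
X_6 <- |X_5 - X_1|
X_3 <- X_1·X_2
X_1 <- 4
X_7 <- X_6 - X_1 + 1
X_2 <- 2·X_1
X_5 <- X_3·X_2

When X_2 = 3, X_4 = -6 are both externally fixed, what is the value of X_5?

Setting X_2 = 3, X_4 = -6 by intervention discards those variables' equations.
X_3 = X_1·X_2  [with X_1=4, X_2=3]  = 12
X_5 = X_3·X_2  [with X_3=12, X_2=3]  = 36

36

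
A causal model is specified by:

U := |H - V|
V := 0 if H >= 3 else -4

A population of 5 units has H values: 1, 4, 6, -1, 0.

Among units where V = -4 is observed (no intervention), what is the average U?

Conditioning on V=-4 selects the 3 unit(s) with H ∈ {1, -1, 0}. Their U values: 5, 3, 4. Mean = 4.

4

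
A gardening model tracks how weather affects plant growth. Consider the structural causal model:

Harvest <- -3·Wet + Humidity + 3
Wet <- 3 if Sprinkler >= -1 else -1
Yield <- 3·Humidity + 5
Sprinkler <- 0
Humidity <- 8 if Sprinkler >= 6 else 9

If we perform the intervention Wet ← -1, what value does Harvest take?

15

do(Wet=-1) replaces the equation Wet <- 3 if Sprinkler >= -1 else -1 with the constant Wet = -1.
Humidity = 8 if Sprinkler >= 6 else 9  [with Sprinkler=0]  = 9
Harvest = -3·Wet + Humidity + 3  [with Wet=-1, Humidity=9]  = 15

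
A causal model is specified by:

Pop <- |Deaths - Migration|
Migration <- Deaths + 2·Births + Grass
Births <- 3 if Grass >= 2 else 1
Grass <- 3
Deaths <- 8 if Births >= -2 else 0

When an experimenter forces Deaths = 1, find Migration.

10

The intervention breaks the incoming arrows to Deaths: Deaths <- 8 if Births >= -2 else 0 no longer applies, and Deaths = 1.
Births = 3 if Grass >= 2 else 1  [with Grass=3]  = 3
Migration = Deaths + 2·Births + Grass  [with Deaths=1, Births=3, Grass=3]  = 10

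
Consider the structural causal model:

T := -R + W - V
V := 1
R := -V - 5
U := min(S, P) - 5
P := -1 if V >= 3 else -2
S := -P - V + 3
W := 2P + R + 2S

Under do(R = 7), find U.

The intervention breaks the incoming arrows to R: R := -V - 5 no longer applies, and R = 7.
No directed path runs from R to U, so U keeps its natural value.
P = -1 if V >= 3 else -2  [with V=1]  = -2
S = -P - V + 3  [with P=-2, V=1]  = 4
U = min(S, P) - 5  [with S=4, P=-2]  = -7

-7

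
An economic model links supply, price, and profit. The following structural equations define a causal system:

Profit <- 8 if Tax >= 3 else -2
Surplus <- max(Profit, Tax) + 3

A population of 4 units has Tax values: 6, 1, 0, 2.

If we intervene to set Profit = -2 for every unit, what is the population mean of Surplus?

The intervention sets Profit=-2 in all 4 units regardless of Tax. Recomputing Surplus per unit gives 9, 4, 3, 5; average 5.25.

5.25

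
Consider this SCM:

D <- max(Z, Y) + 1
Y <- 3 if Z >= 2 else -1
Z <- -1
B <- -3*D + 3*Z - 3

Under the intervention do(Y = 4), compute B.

Under do(Y=4), the mechanism Y <- 3 if Z >= 2 else -1 is discarded; Y is fixed at 4.
D = max(Z, Y) + 1  [with Z=-1, Y=4]  = 5
B = -3*D + 3*Z - 3  [with D=5, Z=-1]  = -21

-21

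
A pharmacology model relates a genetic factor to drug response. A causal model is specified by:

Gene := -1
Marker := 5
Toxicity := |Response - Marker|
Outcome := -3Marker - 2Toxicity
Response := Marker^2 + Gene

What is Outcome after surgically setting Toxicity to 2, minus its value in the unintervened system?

Intervening sets Toxicity = 2 and removes its equation (Toxicity := |Response - Marker|).
Outcome = -3Marker - 2Toxicity  [with Marker=5, Toxicity=2]  = -19
Without intervention: Response = Marker^2 + Gene  [with Marker=5, Gene=-1]  = 24; Toxicity = |Response - Marker|  [with Response=24, Marker=5]  = 19; Outcome = -3Marker - 2Toxicity  [with Marker=5, Toxicity=19]  = -53.
Change = -19 − (-53) = 34.

34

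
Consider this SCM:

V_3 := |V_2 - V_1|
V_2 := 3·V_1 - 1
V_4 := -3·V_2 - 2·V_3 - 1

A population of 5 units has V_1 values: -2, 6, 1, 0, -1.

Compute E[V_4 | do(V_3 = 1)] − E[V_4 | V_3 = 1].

-2.7

The intervention sets V_3=1 in all 5 units regardless of V_1. Recomputing V_4 per unit gives 18, -54, -9, 0, 9; average -7.2.
E[V_4|V_3=1] averages over only the 2 units with V_3=1 (V_1 = 1, 0): V_4 = -9, 0, mean -4.5.
Difference = -7.2 − (-4.5) = -2.7.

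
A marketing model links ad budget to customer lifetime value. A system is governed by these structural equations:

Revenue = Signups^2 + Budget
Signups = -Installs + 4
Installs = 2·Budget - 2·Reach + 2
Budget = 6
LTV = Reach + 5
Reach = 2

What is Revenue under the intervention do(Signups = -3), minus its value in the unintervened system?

-27

Intervening sets Signups = -3 and removes its equation (Signups = -Installs + 4).
Revenue = Signups^2 + Budget  [with Signups=-3, Budget=6]  = 15
Without intervention: Installs = 2·Budget - 2·Reach + 2  [with Budget=6, Reach=2]  = 10; Signups = -Installs + 4  [with Installs=10]  = -6; Revenue = Signups^2 + Budget  [with Signups=-6, Budget=6]  = 42.
Change = 15 − 42 = -27.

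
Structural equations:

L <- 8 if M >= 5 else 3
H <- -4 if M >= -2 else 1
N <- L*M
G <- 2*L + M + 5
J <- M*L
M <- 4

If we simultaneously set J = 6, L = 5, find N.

Setting J = 6, L = 5 by intervention discards those variables' equations.
N = L*M  [with L=5, M=4]  = 20

20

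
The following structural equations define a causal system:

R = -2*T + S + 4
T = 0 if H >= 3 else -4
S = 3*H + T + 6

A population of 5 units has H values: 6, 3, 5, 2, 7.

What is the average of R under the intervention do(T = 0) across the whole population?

23.8

do(T=0) breaks T's dependence on H. With T=0 fixed, R across the units is 28, 19, 25, 16, 31, mean 23.8.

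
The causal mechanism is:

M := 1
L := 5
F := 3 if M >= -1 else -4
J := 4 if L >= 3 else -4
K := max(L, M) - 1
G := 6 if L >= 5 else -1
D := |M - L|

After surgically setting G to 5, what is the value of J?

do(G=5) replaces the equation G := 6 if L >= 5 else -1 with the constant G = 5.
No directed path runs from G to J, so J keeps its natural value.
J = 4 if L >= 3 else -4  [with L=5]  = 4

4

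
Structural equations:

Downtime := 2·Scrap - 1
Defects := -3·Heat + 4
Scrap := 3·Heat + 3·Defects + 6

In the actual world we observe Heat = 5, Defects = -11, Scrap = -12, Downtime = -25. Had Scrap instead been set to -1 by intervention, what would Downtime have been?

-3

The intervention breaks the incoming arrows to Scrap: Scrap := 3·Heat + 3·Defects + 6 no longer applies, and Scrap = -1.
Downtime = 2·Scrap - 1  [with Scrap=-1]  = -3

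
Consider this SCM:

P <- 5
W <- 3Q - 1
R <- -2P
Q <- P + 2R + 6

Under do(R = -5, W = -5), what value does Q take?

1

The joint intervention fixes R = -5, W = -5, removing each variable's own equation.
Q = P + 2R + 6  [with P=5, R=-5]  = 1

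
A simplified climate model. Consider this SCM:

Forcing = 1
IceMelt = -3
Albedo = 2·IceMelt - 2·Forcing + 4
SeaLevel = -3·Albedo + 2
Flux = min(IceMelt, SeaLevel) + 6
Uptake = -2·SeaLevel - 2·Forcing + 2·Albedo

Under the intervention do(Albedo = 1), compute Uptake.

The intervention breaks the incoming arrows to Albedo: Albedo = 2·IceMelt - 2·Forcing + 4 no longer applies, and Albedo = 1.
SeaLevel = -3·Albedo + 2  [with Albedo=1]  = -1
Uptake = -2·SeaLevel - 2·Forcing + 2·Albedo  [with SeaLevel=-1, Forcing=1, Albedo=1]  = 2

2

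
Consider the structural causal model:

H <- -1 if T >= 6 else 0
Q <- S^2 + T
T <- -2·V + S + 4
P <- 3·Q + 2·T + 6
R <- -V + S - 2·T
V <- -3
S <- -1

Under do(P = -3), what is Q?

Under do(P=-3), the mechanism P <- 3·Q + 2·T + 6 is discarded; P is fixed at -3.
Since Q is not a descendant of the intervened variable, it is unaffected.
T = -2·V + S + 4  [with V=-3, S=-1]  = 9
Q = S^2 + T  [with S=-1, T=9]  = 10

10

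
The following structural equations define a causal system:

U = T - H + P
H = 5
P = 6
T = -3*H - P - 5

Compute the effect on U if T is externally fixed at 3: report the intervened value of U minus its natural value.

The intervention breaks the incoming arrows to T: T = -3*H - P - 5 no longer applies, and T = 3.
U = T - H + P  [with T=3, H=5, P=6]  = 4
Without intervention: T = -3*H - P - 5  [with H=5, P=6]  = -26; U = T - H + P  [with T=-26, H=5, P=6]  = -25.
Change = 4 − (-25) = 29.

29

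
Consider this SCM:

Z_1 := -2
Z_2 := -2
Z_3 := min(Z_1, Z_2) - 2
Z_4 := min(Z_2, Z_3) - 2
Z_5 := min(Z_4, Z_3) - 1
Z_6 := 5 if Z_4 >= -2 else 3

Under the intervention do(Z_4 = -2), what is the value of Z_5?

-5

Intervening sets Z_4 = -2 and removes its equation (Z_4 := min(Z_2, Z_3) - 2).
Z_3 = min(Z_1, Z_2) - 2  [with Z_1=-2, Z_2=-2]  = -4
Z_5 = min(Z_4, Z_3) - 1  [with Z_4=-2, Z_3=-4]  = -5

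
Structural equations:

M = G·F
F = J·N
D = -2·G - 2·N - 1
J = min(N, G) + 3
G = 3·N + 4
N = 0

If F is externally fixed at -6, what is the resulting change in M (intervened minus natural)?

-24

The intervention breaks the incoming arrows to F: F = J·N no longer applies, and F = -6.
G = 3·N + 4  [with N=0]  = 4
M = G·F  [with G=4, F=-6]  = -24
Without intervention: G = 3·N + 4  [with N=0]  = 4; J = min(N, G) + 3  [with N=0, G=4]  = 3; F = J·N  [with J=3, N=0]  = 0; M = G·F  [with G=4, F=0]  = 0.
Change = -24 − 0 = -24.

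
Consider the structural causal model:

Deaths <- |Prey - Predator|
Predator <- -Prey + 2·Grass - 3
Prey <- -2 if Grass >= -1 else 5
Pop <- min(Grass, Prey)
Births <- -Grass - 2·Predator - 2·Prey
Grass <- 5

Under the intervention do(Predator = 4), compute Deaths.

do(Predator=4) replaces the equation Predator <- -Prey + 2·Grass - 3 with the constant Predator = 4.
Prey = -2 if Grass >= -1 else 5  [with Grass=5]  = -2
Deaths = |Prey - Predator|  [with Prey=-2, Predator=4]  = 6

6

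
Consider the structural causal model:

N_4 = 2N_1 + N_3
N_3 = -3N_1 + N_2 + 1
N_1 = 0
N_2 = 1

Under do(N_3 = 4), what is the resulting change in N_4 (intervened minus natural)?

2

The intervention breaks the incoming arrows to N_3: N_3 = -3N_1 + N_2 + 1 no longer applies, and N_3 = 4.
N_4 = 2N_1 + N_3  [with N_1=0, N_3=4]  = 4
Without intervention: N_3 = -3N_1 + N_2 + 1  [with N_1=0, N_2=1]  = 2; N_4 = 2N_1 + N_3  [with N_1=0, N_3=2]  = 2.
Change = 4 − 2 = 2.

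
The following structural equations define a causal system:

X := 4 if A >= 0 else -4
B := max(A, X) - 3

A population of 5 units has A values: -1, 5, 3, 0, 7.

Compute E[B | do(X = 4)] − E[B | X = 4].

do(X=4) breaks X's dependence on A. With X=4 fixed, B across the units is 1, 2, 1, 1, 4, mean 1.8.
Observing X=4 restricts to units where X's equation naturally yields 4: A ∈ {5, 3, 0, 7}. In that subpopulation B = 2, 1, 1, 4, mean 2.
Difference = 1.8 − 2 = -0.2.

-0.2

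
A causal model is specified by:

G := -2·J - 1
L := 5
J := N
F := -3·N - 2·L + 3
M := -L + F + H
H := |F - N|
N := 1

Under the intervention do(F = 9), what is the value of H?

8

do(F=9) replaces the equation F := -3·N - 2·L + 3 with the constant F = 9.
H = |F - N|  [with F=9, N=1]  = 8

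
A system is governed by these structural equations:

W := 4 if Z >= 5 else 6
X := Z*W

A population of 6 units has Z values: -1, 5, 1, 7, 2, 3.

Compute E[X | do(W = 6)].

Every unit gets W=6 under the intervention. X values become -6, 30, 6, 42, 12, 18; E[X|do(W=6)] = 17.

17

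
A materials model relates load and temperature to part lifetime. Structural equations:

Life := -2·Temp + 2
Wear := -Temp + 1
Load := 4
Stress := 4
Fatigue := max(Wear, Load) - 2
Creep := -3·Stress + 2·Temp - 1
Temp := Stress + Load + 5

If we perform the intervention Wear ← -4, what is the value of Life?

Under do(Wear=-4), the mechanism Wear := -Temp + 1 is discarded; Wear is fixed at -4.
Since Life is not a descendant of the intervened variable, it is unaffected.
Temp = Stress + Load + 5  [with Stress=4, Load=4]  = 13
Life = -2·Temp + 2  [with Temp=13]  = -24

-24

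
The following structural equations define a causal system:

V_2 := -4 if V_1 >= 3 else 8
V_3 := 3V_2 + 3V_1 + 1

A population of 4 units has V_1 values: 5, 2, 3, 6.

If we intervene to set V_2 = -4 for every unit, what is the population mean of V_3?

Every unit gets V_2=-4 under the intervention. V_3 values become 4, -5, -2, 7; E[V_3|do(V_2=-4)] = 1.

1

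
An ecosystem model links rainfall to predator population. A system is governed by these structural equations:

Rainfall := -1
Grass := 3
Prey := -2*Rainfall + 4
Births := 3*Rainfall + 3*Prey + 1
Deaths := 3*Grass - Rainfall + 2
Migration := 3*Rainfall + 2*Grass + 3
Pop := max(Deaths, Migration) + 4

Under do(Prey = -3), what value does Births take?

The intervention breaks the incoming arrows to Prey: Prey := -2*Rainfall + 4 no longer applies, and Prey = -3.
Births = 3*Rainfall + 3*Prey + 1  [with Rainfall=-1, Prey=-3]  = -11

-11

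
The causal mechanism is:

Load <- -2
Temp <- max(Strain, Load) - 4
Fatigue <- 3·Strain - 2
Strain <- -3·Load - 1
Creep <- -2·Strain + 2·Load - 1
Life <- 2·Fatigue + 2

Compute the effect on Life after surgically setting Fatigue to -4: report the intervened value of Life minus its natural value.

-34

The intervention breaks the incoming arrows to Fatigue: Fatigue <- 3·Strain - 2 no longer applies, and Fatigue = -4.
Life = 2·Fatigue + 2  [with Fatigue=-4]  = -6
Without intervention: Strain = -3·Load - 1  [with Load=-2]  = 5; Fatigue = 3·Strain - 2  [with Strain=5]  = 13; Life = 2·Fatigue + 2  [with Fatigue=13]  = 28.
Change = -6 − 28 = -34.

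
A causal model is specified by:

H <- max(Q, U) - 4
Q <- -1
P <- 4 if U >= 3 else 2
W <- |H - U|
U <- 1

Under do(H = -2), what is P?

The intervention breaks the incoming arrows to H: H <- max(Q, U) - 4 no longer applies, and H = -2.
P is not downstream of the intervention, so its value is determined by the original equations.
P = 4 if U >= 3 else 2  [with U=1]  = 2

2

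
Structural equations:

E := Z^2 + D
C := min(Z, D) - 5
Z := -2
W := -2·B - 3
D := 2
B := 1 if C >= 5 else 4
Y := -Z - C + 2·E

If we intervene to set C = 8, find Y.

The intervention breaks the incoming arrows to C: C := min(Z, D) - 5 no longer applies, and C = 8.
E = Z^2 + D  [with Z=-2, D=2]  = 6
Y = -Z - C + 2·E  [with Z=-2, C=8, E=6]  = 6

6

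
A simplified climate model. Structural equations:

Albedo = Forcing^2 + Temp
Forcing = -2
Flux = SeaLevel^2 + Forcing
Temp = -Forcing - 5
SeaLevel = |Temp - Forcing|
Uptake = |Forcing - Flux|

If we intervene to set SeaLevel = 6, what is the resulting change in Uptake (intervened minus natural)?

Under do(SeaLevel=6), the mechanism SeaLevel = |Temp - Forcing| is discarded; SeaLevel is fixed at 6.
Flux = SeaLevel^2 + Forcing  [with SeaLevel=6, Forcing=-2]  = 34
Uptake = |Forcing - Flux|  [with Forcing=-2, Flux=34]  = 36
Without intervention: Temp = -Forcing - 5  [with Forcing=-2]  = -3; SeaLevel = |Temp - Forcing|  [with Temp=-3, Forcing=-2]  = 1; Flux = SeaLevel^2 + Forcing  [with SeaLevel=1, Forcing=-2]  = -1; Uptake = |Forcing - Flux|  [with Forcing=-2, Flux=-1]  = 1.
Change = 36 − 1 = 35.

35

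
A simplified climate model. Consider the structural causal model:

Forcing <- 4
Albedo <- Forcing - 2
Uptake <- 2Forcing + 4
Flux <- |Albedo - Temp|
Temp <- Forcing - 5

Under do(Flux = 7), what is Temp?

-1

The intervention breaks the incoming arrows to Flux: Flux <- |Albedo - Temp| no longer applies, and Flux = 7.
Since Temp is not a descendant of the intervened variable, it is unaffected.
Temp = Forcing - 5  [with Forcing=4]  = -1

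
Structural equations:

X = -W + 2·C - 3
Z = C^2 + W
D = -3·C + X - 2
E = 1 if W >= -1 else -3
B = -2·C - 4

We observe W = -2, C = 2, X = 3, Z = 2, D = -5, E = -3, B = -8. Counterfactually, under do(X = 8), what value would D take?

0

do(X=8) replaces the equation X = -W + 2·C - 3 with the constant X = 8.
D = -3·C + X - 2  [with C=2, X=8]  = 0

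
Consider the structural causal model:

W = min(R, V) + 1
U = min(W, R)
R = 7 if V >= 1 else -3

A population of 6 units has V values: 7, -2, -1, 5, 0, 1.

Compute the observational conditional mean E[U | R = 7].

5

Conditioning on R=7 selects the 3 unit(s) with V ∈ {7, 5, 1}. Their U values: 7, 6, 2. Mean = 5.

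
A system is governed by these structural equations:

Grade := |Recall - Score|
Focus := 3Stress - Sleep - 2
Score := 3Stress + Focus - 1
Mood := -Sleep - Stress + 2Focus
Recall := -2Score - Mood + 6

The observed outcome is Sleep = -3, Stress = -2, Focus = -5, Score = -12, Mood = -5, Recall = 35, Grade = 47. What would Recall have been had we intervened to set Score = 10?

Under do(Score=10), the mechanism Score := 3Stress + Focus - 1 is discarded; Score is fixed at 10.
Focus = 3Stress - Sleep - 2  [with Stress=-2, Sleep=-3]  = -5
Mood = -Sleep - Stress + 2Focus  [with Sleep=-3, Stress=-2, Focus=-5]  = -5
Recall = -2Score - Mood + 6  [with Score=10, Mood=-5]  = -9

-9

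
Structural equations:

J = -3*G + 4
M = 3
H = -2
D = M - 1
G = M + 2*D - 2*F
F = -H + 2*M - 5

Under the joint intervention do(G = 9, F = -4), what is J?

-23

The joint intervention fixes G = 9, F = -4, removing each variable's own equation.
J = -3*G + 4  [with G=9]  = -23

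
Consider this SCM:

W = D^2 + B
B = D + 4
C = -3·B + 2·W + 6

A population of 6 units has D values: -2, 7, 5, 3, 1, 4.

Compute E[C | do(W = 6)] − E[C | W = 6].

-10.5

Under do(W=6), W's equation is replaced by W=6 for every unit. Per-unit C: 12, -15, -9, -3, 3, -6. Mean = -3.
Conditioning on W=6 selects the 2 unit(s) with D ∈ {-2, 1}. Their C values: 12, 3. Mean = 7.5.
Difference = -3 − 7.5 = -10.5.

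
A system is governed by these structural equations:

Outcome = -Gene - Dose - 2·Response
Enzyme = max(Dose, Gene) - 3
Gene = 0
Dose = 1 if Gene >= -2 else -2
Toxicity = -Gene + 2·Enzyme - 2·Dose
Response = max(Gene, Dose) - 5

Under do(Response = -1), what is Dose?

The intervention breaks the incoming arrows to Response: Response = max(Gene, Dose) - 5 no longer applies, and Response = -1.
Since Dose is not a descendant of the intervened variable, it is unaffected.
Dose = 1 if Gene >= -2 else -2  [with Gene=0]  = 1

1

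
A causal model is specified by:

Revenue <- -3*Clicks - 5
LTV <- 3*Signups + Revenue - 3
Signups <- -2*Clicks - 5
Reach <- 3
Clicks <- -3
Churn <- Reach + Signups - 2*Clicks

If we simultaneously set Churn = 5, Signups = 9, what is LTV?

28

The joint intervention fixes Churn = 5, Signups = 9, removing each variable's own equation.
Revenue = -3*Clicks - 5  [with Clicks=-3]  = 4
LTV = 3*Signups + Revenue - 3  [with Signups=9, Revenue=4]  = 28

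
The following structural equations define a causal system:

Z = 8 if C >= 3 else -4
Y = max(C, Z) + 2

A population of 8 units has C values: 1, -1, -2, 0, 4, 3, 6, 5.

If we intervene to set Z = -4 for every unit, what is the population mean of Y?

4

Under do(Z=-4), Z's equation is replaced by Z=-4 for every unit. Per-unit Y: 3, 1, 0, 2, 6, 5, 8, 7. Mean = 4.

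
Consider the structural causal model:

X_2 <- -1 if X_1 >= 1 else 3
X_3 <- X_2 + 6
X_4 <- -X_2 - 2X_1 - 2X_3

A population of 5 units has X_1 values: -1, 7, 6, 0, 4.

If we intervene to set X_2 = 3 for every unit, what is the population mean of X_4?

do(X_2=3) breaks X_2's dependence on X_1. With X_2=3 fixed, X_4 across the units is -19, -35, -33, -21, -29, mean -27.4.

-27.4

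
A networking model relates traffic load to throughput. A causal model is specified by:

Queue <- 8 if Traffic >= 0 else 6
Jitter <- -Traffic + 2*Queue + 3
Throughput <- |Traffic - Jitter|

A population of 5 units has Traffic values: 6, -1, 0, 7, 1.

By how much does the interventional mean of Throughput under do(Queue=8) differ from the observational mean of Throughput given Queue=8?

The intervention sets Queue=8 in all 5 units regardless of Traffic. Recomputing Throughput per unit gives 7, 21, 19, 5, 17; average 13.8.
E[Throughput|Queue=8] averages over only the 4 units with Queue=8 (Traffic = 6, 0, 7, 1): Throughput = 7, 19, 5, 17, mean 12.
Difference = 13.8 − 12 = 1.8.

1.8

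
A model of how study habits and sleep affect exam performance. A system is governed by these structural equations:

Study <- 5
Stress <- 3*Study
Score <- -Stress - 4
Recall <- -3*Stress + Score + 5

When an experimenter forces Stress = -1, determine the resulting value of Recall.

5

Under do(Stress=-1), the mechanism Stress <- 3*Study is discarded; Stress is fixed at -1.
Score = -Stress - 4  [with Stress=-1]  = -3
Recall = -3*Stress + Score + 5  [with Stress=-1, Score=-3]  = 5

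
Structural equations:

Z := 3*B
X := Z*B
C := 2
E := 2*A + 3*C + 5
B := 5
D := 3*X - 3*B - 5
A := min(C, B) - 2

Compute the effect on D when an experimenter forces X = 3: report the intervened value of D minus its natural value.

-216

Under do(X=3), the mechanism X := Z*B is discarded; X is fixed at 3.
D = 3*X - 3*B - 5  [with X=3, B=5]  = -11
Without intervention: Z = 3*B  [with B=5]  = 15; X = Z*B  [with Z=15, B=5]  = 75; D = 3*X - 3*B - 5  [with X=75, B=5]  = 205.
Change = -11 − 205 = -216.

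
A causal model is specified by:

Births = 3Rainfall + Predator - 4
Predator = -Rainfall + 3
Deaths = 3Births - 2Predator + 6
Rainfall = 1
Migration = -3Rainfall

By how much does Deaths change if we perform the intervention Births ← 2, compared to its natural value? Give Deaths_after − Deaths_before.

The intervention breaks the incoming arrows to Births: Births = 3Rainfall + Predator - 4 no longer applies, and Births = 2.
Predator = -Rainfall + 3  [with Rainfall=1]  = 2
Deaths = 3Births - 2Predator + 6  [with Births=2, Predator=2]  = 8
Without intervention: Predator = -Rainfall + 3  [with Rainfall=1]  = 2; Births = 3Rainfall + Predator - 4  [with Rainfall=1, Predator=2]  = 1; Deaths = 3Births - 2Predator + 6  [with Births=1, Predator=2]  = 5.
Change = 8 − 5 = 3.

3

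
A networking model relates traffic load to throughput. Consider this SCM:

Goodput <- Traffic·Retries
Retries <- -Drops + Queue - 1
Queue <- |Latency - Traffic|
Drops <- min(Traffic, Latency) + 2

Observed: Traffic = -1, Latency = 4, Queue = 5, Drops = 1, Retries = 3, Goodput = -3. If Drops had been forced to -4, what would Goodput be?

-8

Under do(Drops=-4), the mechanism Drops <- min(Traffic, Latency) + 2 is discarded; Drops is fixed at -4.
Queue = |Latency - Traffic|  [with Latency=4, Traffic=-1]  = 5
Retries = -Drops + Queue - 1  [with Drops=-4, Queue=5]  = 8
Goodput = Traffic·Retries  [with Traffic=-1, Retries=8]  = -8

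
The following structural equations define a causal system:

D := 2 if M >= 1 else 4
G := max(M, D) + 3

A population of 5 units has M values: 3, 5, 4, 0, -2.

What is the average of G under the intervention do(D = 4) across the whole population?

The intervention sets D=4 in all 5 units regardless of M. Recomputing G per unit gives 7, 8, 7, 7, 7; average 7.2.

7.2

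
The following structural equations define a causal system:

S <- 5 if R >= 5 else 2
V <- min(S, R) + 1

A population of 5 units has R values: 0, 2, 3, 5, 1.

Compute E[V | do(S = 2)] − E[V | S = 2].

do(S=2) breaks S's dependence on R. With S=2 fixed, V across the units is 1, 3, 3, 3, 2, mean 2.4.
Observing S=2 restricts to units where S's equation naturally yields 2: R ∈ {0, 2, 3, 1}. In that subpopulation V = 1, 3, 3, 2, mean 2.25.
Difference = 2.4 − 2.25 = 0.15.

0.15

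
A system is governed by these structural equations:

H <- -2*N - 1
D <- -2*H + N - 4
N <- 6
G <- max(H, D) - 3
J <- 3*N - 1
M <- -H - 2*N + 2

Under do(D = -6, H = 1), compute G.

The joint intervention fixes D = -6, H = 1, removing each variable's own equation.
G = max(H, D) - 3  [with H=1, D=-6]  = -2

-2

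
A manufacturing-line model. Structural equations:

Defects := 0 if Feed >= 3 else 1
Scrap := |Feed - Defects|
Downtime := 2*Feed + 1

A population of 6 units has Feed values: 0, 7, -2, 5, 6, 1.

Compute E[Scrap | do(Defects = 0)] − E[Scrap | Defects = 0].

Every unit gets Defects=0 under the intervention. Scrap values become 0, 7, 2, 5, 6, 1; E[Scrap|do(Defects=0)] = 3.5.
Observing Defects=0 restricts to units where Defects's equation naturally yields 0: Feed ∈ {7, 5, 6}. In that subpopulation Scrap = 7, 5, 6, mean 6.
Difference = 3.5 − 6 = -2.5.

-2.5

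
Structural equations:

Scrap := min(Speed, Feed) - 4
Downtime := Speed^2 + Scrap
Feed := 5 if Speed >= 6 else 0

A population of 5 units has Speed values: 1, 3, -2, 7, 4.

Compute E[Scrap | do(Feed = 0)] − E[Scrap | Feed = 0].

do(Feed=0) breaks Feed's dependence on Speed. With Feed=0 fixed, Scrap across the units is -4, -4, -6, -4, -4, mean -4.4.
Conditioning on Feed=0 selects the 4 unit(s) with Speed ∈ {1, 3, -2, 4}. Their Scrap values: -4, -4, -6, -4. Mean = -4.5.
Difference = -4.4 − (-4.5) = 0.1.

0.1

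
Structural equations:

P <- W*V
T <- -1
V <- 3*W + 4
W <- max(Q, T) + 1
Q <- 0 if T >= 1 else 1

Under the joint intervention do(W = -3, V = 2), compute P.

Setting W = -3, V = 2 by intervention discards those variables' equations.
P = W*V  [with W=-3, V=2]  = -6

-6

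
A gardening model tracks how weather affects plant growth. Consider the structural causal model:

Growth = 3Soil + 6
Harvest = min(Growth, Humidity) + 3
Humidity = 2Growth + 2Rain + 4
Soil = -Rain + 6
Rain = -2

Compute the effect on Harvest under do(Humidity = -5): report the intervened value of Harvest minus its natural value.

-35

Intervening sets Humidity = -5 and removes its equation (Humidity = 2Growth + 2Rain + 4).
Soil = -Rain + 6  [with Rain=-2]  = 8
Growth = 3Soil + 6  [with Soil=8]  = 30
Harvest = min(Growth, Humidity) + 3  [with Growth=30, Humidity=-5]  = -2
Without intervention: Soil = -Rain + 6  [with Rain=-2]  = 8; Growth = 3Soil + 6  [with Soil=8]  = 30; Humidity = 2Growth + 2Rain + 4  [with Growth=30, Rain=-2]  = 60; Harvest = min(Growth, Humidity) + 3  [with Growth=30, Humidity=60]  = 33.
Change = -2 − 33 = -35.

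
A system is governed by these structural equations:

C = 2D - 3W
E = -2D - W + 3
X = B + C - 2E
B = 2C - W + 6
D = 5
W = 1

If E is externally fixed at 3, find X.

Under do(E=3), the mechanism E = -2D - W + 3 is discarded; E is fixed at 3.
C = 2D - 3W  [with D=5, W=1]  = 7
B = 2C - W + 6  [with C=7, W=1]  = 19
X = B + C - 2E  [with B=19, C=7, E=3]  = 20

20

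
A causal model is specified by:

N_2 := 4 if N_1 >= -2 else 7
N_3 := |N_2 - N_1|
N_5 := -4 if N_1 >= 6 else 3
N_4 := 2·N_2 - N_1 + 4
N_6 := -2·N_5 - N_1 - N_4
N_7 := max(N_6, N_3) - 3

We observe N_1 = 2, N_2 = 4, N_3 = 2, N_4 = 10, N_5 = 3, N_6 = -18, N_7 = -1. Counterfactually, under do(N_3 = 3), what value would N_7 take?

0

The intervention breaks the incoming arrows to N_3: N_3 := |N_2 - N_1| no longer applies, and N_3 = 3.
N_2 = 4 if N_1 >= -2 else 7  [with N_1=2]  = 4
N_4 = 2·N_2 - N_1 + 4  [with N_2=4, N_1=2]  = 10
N_5 = -4 if N_1 >= 6 else 3  [with N_1=2]  = 3
N_6 = -2·N_5 - N_1 - N_4  [with N_5=3, N_1=2, N_4=10]  = -18
N_7 = max(N_6, N_3) - 3  [with N_6=-18, N_3=3]  = 0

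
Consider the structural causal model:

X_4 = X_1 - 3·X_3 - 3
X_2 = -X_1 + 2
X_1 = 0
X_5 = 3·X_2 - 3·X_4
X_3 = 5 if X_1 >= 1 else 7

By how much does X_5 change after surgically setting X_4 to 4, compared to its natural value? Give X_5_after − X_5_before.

-84

Intervening sets X_4 = 4 and removes its equation (X_4 = X_1 - 3·X_3 - 3).
X_2 = -X_1 + 2  [with X_1=0]  = 2
X_5 = 3·X_2 - 3·X_4  [with X_2=2, X_4=4]  = -6
Without intervention: X_2 = -X_1 + 2  [with X_1=0]  = 2; X_3 = 5 if X_1 >= 1 else 7  [with X_1=0]  = 7; X_4 = X_1 - 3·X_3 - 3  [with X_1=0, X_3=7]  = -24; X_5 = 3·X_2 - 3·X_4  [with X_2=2, X_4=-24]  = 78.
Change = -6 − 78 = -84.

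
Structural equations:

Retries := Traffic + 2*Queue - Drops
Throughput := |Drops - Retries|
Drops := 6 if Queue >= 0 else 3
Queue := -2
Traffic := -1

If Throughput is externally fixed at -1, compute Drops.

do(Throughput=-1) replaces the equation Throughput := |Drops - Retries| with the constant Throughput = -1.
Drops is not downstream of the intervention, so its value is determined by the original equations.
Drops = 6 if Queue >= 0 else 3  [with Queue=-2]  = 3

3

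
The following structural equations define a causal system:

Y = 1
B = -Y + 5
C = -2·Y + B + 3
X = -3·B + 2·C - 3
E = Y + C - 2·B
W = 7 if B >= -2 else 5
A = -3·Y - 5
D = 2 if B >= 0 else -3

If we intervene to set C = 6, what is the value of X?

The intervention breaks the incoming arrows to C: C = -2·Y + B + 3 no longer applies, and C = 6.
B = -Y + 5  [with Y=1]  = 4
X = -3·B + 2·C - 3  [with B=4, C=6]  = -3

-3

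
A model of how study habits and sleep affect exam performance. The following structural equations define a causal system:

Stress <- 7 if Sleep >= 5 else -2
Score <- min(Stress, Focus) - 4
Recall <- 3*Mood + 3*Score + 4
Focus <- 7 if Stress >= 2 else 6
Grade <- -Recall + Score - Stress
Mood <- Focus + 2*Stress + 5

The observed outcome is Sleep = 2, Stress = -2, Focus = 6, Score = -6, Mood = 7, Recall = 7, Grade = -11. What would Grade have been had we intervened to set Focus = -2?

The intervention breaks the incoming arrows to Focus: Focus <- 7 if Stress >= 2 else 6 no longer applies, and Focus = -2.
Stress = 7 if Sleep >= 5 else -2  [with Sleep=2]  = -2
Score = min(Stress, Focus) - 4  [with Stress=-2, Focus=-2]  = -6
Mood = Focus + 2*Stress + 5  [with Focus=-2, Stress=-2]  = -1
Recall = 3*Mood + 3*Score + 4  [with Mood=-1, Score=-6]  = -17
Grade = -Recall + Score - Stress  [with Recall=-17, Score=-6, Stress=-2]  = 13

13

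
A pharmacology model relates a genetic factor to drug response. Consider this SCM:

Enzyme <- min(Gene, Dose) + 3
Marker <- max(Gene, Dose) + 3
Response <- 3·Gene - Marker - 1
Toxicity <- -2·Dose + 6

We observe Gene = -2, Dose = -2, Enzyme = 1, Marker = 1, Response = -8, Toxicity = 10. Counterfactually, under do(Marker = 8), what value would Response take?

Intervening sets Marker = 8 and removes its equation (Marker <- max(Gene, Dose) + 3).
Response = 3·Gene - Marker - 1  [with Gene=-2, Marker=8]  = -15

-15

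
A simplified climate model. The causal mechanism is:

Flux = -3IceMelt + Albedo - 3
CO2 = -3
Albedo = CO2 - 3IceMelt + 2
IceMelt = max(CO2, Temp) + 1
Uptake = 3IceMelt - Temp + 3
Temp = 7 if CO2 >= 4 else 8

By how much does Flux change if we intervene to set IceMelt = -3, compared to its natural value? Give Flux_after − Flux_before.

72

do(IceMelt=-3) replaces the equation IceMelt = max(CO2, Temp) + 1 with the constant IceMelt = -3.
Albedo = CO2 - 3IceMelt + 2  [with CO2=-3, IceMelt=-3]  = 8
Flux = -3IceMelt + Albedo - 3  [with IceMelt=-3, Albedo=8]  = 14
Without intervention: Temp = 7 if CO2 >= 4 else 8  [with CO2=-3]  = 8; IceMelt = max(CO2, Temp) + 1  [with CO2=-3, Temp=8]  = 9; Albedo = CO2 - 3IceMelt + 2  [with CO2=-3, IceMelt=9]  = -28; Flux = -3IceMelt + Albedo - 3  [with IceMelt=9, Albedo=-28]  = -58.
Change = 14 − (-58) = 72.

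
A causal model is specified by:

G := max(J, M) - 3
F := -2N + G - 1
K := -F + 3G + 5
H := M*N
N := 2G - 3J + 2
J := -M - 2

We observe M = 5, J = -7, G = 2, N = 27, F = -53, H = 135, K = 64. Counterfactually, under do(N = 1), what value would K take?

12

The intervention breaks the incoming arrows to N: N := 2G - 3J + 2 no longer applies, and N = 1.
J = -M - 2  [with M=5]  = -7
G = max(J, M) - 3  [with J=-7, M=5]  = 2
F = -2N + G - 1  [with N=1, G=2]  = -1
K = -F + 3G + 5  [with F=-1, G=2]  = 12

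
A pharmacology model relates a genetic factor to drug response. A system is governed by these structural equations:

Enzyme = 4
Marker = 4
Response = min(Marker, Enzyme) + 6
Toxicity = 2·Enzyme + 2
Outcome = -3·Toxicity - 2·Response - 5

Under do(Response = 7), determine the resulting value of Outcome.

-49

do(Response=7) replaces the equation Response = min(Marker, Enzyme) + 6 with the constant Response = 7.
Toxicity = 2·Enzyme + 2  [with Enzyme=4]  = 10
Outcome = -3·Toxicity - 2·Response - 5  [with Toxicity=10, Response=7]  = -49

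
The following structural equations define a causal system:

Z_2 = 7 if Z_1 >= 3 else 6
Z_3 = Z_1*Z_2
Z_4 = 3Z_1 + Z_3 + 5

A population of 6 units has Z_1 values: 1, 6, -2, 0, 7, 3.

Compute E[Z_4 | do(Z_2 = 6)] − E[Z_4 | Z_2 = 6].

25.5

Under do(Z_2=6), Z_2's equation is replaced by Z_2=6 for every unit. Per-unit Z_4: 14, 59, -13, 5, 68, 32. Mean = 27.5.
Observing Z_2=6 restricts to units where Z_2's equation naturally yields 6: Z_1 ∈ {1, -2, 0}. In that subpopulation Z_4 = 14, -13, 5, mean 2.
Difference = 27.5 − 2 = 25.5.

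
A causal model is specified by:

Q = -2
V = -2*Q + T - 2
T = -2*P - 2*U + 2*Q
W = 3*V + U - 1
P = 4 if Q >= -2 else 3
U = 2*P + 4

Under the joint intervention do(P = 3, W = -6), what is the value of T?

-30

The joint intervention fixes P = 3, W = -6, removing each variable's own equation.
U = 2*P + 4  [with P=3]  = 10
T = -2*P - 2*U + 2*Q  [with P=3, U=10, Q=-2]  = -30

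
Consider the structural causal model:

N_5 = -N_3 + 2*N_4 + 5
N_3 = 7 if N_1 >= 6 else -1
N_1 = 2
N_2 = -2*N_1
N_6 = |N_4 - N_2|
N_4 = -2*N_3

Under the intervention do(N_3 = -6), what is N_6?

16

The intervention breaks the incoming arrows to N_3: N_3 = 7 if N_1 >= 6 else -1 no longer applies, and N_3 = -6.
N_2 = -2*N_1  [with N_1=2]  = -4
N_4 = -2*N_3  [with N_3=-6]  = 12
N_6 = |N_4 - N_2|  [with N_4=12, N_2=-4]  = 16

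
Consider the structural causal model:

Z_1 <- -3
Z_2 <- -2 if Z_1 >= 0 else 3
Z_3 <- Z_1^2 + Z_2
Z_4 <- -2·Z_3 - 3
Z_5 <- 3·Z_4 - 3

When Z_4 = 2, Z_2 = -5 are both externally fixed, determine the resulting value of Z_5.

The joint intervention fixes Z_4 = 2, Z_2 = -5, removing each variable's own equation.
Z_5 = 3·Z_4 - 3  [with Z_4=2]  = 3

3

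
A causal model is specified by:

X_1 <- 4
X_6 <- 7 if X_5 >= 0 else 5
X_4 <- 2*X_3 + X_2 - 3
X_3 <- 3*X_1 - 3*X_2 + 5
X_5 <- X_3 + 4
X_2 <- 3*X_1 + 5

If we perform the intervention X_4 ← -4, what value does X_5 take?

-30

Intervening sets X_4 = -4 and removes its equation (X_4 <- 2*X_3 + X_2 - 3).
No directed path runs from X_4 to X_5, so X_5 keeps its natural value.
X_2 = 3*X_1 + 5  [with X_1=4]  = 17
X_3 = 3*X_1 - 3*X_2 + 5  [with X_1=4, X_2=17]  = -34
X_5 = X_3 + 4  [with X_3=-34]  = -30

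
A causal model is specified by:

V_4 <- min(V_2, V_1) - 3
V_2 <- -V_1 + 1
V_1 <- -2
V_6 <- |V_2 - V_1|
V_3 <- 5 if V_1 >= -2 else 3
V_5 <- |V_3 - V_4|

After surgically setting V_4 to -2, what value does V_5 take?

Intervening sets V_4 = -2 and removes its equation (V_4 <- min(V_2, V_1) - 3).
V_3 = 5 if V_1 >= -2 else 3  [with V_1=-2]  = 5
V_5 = |V_3 - V_4|  [with V_3=5, V_4=-2]  = 7

7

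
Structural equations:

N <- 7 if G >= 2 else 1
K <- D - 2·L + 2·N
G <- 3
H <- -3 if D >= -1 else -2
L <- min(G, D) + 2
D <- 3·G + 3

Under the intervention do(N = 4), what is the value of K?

do(N=4) replaces the equation N <- 7 if G >= 2 else 1 with the constant N = 4.
D = 3·G + 3  [with G=3]  = 12
L = min(G, D) + 2  [with G=3, D=12]  = 5
K = D - 2·L + 2·N  [with D=12, L=5, N=4]  = 10

10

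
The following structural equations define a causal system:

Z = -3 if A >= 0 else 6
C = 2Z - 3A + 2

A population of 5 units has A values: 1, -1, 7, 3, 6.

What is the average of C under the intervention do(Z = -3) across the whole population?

-13.6

do(Z=-3) breaks Z's dependence on A. With Z=-3 fixed, C across the units is -7, -1, -25, -13, -22, mean -13.6.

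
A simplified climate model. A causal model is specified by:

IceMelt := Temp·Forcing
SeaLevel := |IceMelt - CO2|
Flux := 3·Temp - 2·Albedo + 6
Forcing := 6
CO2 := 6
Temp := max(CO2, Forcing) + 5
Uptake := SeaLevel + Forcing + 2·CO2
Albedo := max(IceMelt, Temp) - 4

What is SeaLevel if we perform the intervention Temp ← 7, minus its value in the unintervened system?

-24

The intervention breaks the incoming arrows to Temp: Temp := max(CO2, Forcing) + 5 no longer applies, and Temp = 7.
IceMelt = Temp·Forcing  [with Temp=7, Forcing=6]  = 42
SeaLevel = |IceMelt - CO2|  [with IceMelt=42, CO2=6]  = 36
Without intervention: Temp = max(CO2, Forcing) + 5  [with CO2=6, Forcing=6]  = 11; IceMelt = Temp·Forcing  [with Temp=11, Forcing=6]  = 66; SeaLevel = |IceMelt - CO2|  [with IceMelt=66, CO2=6]  = 60.
Change = 36 − 60 = -24.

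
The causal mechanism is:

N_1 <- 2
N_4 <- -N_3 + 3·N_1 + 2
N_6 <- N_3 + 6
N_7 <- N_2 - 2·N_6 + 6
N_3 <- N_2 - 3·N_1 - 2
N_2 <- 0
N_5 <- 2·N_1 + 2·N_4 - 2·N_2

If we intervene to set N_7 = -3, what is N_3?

Intervening sets N_7 = -3 and removes its equation (N_7 <- N_2 - 2·N_6 + 6).
N_3 is not downstream of the intervention, so its value is determined by the original equations.
N_3 = N_2 - 3·N_1 - 2  [with N_2=0, N_1=2]  = -8

-8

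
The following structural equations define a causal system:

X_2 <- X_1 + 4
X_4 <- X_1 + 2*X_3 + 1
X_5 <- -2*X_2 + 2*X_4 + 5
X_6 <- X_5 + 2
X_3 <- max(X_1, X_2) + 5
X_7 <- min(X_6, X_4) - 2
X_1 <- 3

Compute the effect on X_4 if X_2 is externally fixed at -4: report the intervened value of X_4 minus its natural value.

Under do(X_2=-4), the mechanism X_2 <- X_1 + 4 is discarded; X_2 is fixed at -4.
X_3 = max(X_1, X_2) + 5  [with X_1=3, X_2=-4]  = 8
X_4 = X_1 + 2*X_3 + 1  [with X_1=3, X_3=8]  = 20
Without intervention: X_2 = X_1 + 4  [with X_1=3]  = 7; X_3 = max(X_1, X_2) + 5  [with X_1=3, X_2=7]  = 12; X_4 = X_1 + 2*X_3 + 1  [with X_1=3, X_3=12]  = 28.
Change = 20 − 28 = -8.

-8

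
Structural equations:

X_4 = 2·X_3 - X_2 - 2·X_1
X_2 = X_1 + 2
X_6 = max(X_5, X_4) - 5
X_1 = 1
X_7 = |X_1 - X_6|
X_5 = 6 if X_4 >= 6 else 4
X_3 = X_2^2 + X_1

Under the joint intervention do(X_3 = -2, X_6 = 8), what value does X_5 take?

The joint intervention fixes X_3 = -2, X_6 = 8, removing each variable's own equation.
X_2 = X_1 + 2  [with X_1=1]  = 3
X_4 = 2·X_3 - X_2 - 2·X_1  [with X_3=-2, X_2=3, X_1=1]  = -9
X_5 = 6 if X_4 >= 6 else 4  [with X_4=-9]  = 4

4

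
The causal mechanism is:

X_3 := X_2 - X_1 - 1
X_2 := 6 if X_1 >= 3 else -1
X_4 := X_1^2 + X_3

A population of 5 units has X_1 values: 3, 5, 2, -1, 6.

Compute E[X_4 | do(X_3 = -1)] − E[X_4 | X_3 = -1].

-3.5

The intervention sets X_3=-1 in all 5 units regardless of X_1. Recomputing X_4 per unit gives 8, 24, 3, 0, 35; average 14.
Conditioning on X_3=-1 selects the 2 unit(s) with X_1 ∈ {-1, 6}. Their X_4 values: 0, 35. Mean = 17.5.
Difference = 14 − 17.5 = -3.5.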